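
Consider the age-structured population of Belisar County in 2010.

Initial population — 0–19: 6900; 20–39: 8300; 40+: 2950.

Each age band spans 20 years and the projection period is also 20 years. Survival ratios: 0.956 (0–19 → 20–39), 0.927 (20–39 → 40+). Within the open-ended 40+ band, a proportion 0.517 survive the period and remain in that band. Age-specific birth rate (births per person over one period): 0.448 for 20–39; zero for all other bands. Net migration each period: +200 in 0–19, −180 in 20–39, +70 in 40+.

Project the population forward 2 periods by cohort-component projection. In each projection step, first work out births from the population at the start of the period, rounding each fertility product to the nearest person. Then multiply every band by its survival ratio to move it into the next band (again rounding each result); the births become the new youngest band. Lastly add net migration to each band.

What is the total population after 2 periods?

17460

Call the bands 1 to 3, youngest first.
Period 1:
Births: 8300 * 0.448 = 3718
Band 2: 6900 * 0.956 = 6596
Band 3: 8300 * 0.927 + 2950 * 0.517 = 7694 + 1525 = 9219
Net migration: Band 1 + 200 → 3918; Band 2 − 180 → 6416; Band 3 + 70 → 9289
→ [3918, 6416, 9289]
Period 2:
Births: 6416 * 0.448 = 2874
Band 2: 3918 * 0.956 = 3746
Band 3: 6416 * 0.927 + 9289 * 0.517 = 5948 + 4802 = 10750
Net migration: Band 1 + 200 → 3074; Band 2 − 180 → 3566; Band 3 + 70 → 10820
→ [3074, 3566, 10820]
Total after period 2: 3074 + 3566 + 10820 = 17460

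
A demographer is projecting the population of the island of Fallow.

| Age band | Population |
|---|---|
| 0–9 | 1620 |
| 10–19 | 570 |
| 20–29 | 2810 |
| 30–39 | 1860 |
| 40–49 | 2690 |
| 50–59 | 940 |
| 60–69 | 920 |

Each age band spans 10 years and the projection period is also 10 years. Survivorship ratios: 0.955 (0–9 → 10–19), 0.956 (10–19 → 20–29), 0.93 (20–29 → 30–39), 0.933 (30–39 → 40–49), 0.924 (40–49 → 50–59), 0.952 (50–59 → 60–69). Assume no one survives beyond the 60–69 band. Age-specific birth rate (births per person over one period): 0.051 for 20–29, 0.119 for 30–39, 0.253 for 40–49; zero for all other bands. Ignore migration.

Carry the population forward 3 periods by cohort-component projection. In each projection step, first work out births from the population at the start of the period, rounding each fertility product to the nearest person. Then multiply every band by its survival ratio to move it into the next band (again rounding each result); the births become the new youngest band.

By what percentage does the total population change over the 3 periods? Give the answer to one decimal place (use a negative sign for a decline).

-29.2

[period 1]
Births: 2810 * 0.051 = 143 ; 1860 * 0.119 = 221 ; 2690 * 0.253 = 681 → total 1045
10–19: 1620 * 0.955 = 1547
20–29: 570 * 0.956 = 545
30–39: 2810 * 0.93 = 2613
40–49: 1860 * 0.933 = 1735
50–59: 2690 * 0.924 = 2486
60–69: 940 * 0.952 = 895
End of period: [1045, 1547, 545, 2613, 1735, 2486, 895]
[period 2]
Births: 545 * 0.051 = 28 ; 2613 * 0.119 = 311 ; 1735 * 0.253 = 439 → total 778
10–19: 1045 * 0.955 = 998
20–29: 1547 * 0.956 = 1479
30–39: 545 * 0.93 = 507
40–49: 2613 * 0.933 = 2438
50–59: 1735 * 0.924 = 1603
60–69: 2486 * 0.952 = 2367
End of period: [778, 998, 1479, 507, 2438, 1603, 2367]
[period 3]
Births: 1479 * 0.051 = 75 ; 507 * 0.119 = 60 ; 2438 * 0.253 = 617 → total 752
10–19: 778 * 0.955 = 743
20–29: 998 * 0.956 = 954
30–39: 1479 * 0.93 = 1375
40–49: 507 * 0.933 = 473
50–59: 2438 * 0.924 = 2253
60–69: 1603 * 0.952 = 1526
End of period: [752, 743, 954, 1375, 473, 2253, 1526]
Total: 11410 → 8076; change = -3334; percentage change = -29.2%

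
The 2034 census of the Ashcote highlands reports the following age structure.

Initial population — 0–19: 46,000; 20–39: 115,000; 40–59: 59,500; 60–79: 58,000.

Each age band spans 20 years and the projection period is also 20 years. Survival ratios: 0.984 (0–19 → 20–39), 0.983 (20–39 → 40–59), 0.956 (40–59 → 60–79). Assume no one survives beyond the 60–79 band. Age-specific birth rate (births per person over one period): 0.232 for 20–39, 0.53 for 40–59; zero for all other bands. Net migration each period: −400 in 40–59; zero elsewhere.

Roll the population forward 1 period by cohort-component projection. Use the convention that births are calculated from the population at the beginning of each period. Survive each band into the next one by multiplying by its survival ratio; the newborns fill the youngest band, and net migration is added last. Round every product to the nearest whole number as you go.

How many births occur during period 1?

Numbering the groups 1..4 from youngest to oldest:
After projecting period 1:
Births: 115000 × 0.232 = 26680  |  59500 × 0.53 = 31535 → 58215
Group 2: 46000 × 0.984 = 45264
Group 3: 115000 × 0.983 = 113045
Group 4: 59500 × 0.956 = 56882
Net migration: Group 3 − 400 → 112645
Giving 58215 / 45264 / 112645 / 56882.

58215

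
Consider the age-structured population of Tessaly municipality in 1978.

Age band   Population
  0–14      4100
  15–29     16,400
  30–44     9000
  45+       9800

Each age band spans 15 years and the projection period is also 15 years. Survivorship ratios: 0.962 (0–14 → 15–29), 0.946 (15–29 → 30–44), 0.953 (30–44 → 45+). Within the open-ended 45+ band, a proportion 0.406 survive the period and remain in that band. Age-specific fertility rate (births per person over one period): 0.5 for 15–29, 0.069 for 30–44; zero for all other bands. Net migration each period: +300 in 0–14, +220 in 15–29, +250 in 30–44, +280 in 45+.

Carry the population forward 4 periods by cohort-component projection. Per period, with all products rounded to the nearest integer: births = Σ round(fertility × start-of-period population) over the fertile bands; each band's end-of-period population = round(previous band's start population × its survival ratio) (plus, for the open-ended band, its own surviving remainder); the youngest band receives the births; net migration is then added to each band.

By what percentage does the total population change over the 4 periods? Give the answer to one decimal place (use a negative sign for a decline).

-36.0

Let group 1 be 0–14 through group 4 = 45+.
— Period 1 —
Births: 16400 × 0.5 = 8200, 9000 × 0.069 = 621 → total 8821
Group 2: 4100 × 0.962 = 3944
Group 3: 16400 × 0.946 = 15514
Group 4: 9000 × 0.953 + 9800 × 0.406 = 8577 + 3979 = 12556
Net migration: Group 1 + 300 → 9121; Group 2 + 220 → 4164; Group 3 + 250 → 15764; Group 4 + 280 → 12836
End of period: [9121, 4164, 15764, 12836]
— Period 2 —
Births: 4164 × 0.5 = 2082, 15764 × 0.069 = 1088 → total 3170
Group 2: 9121 × 0.962 = 8774
Group 3: 4164 × 0.946 = 3939
Group 4: 15764 × 0.953 + 12836 × 0.406 = 15023 + 5211 = 20234
Net migration: Group 1 + 300 → 3470; Group 2 + 220 → 8994; Group 3 + 250 → 4189; Group 4 + 280 → 20514
End of period: [3470, 8994, 4189, 20514]
— Period 3 —
Births: 8994 × 0.5 = 4497, 4189 × 0.069 = 289 → total 4786
Group 2: 3470 × 0.962 = 3338
Group 3: 8994 × 0.946 = 8508
Group 4: 4189 × 0.953 + 20514 × 0.406 = 3992 + 8329 = 12321
Net migration: Group 1 + 300 → 5086; Group 2 + 220 → 3558; Group 3 + 250 → 8758; Group 4 + 280 → 12601
End of period: [5086, 3558, 8758, 12601]
— Period 4 —
Births: 3558 × 0.5 = 1779, 8758 × 0.069 = 604 → total 2383
Group 2: 5086 × 0.962 = 4893
Group 3: 3558 × 0.946 = 3366
Group 4: 8758 × 0.953 + 12601 × 0.406 = 8346 + 5116 = 13462
Net migration: Group 1 + 300 → 2683; Group 2 + 220 → 5113; Group 3 + 250 → 3616; Group 4 + 280 → 13742
End of period: [2683, 5113, 3616, 13742]
Total: 39300 → 25154; change = -14146; percentage change = -36.0%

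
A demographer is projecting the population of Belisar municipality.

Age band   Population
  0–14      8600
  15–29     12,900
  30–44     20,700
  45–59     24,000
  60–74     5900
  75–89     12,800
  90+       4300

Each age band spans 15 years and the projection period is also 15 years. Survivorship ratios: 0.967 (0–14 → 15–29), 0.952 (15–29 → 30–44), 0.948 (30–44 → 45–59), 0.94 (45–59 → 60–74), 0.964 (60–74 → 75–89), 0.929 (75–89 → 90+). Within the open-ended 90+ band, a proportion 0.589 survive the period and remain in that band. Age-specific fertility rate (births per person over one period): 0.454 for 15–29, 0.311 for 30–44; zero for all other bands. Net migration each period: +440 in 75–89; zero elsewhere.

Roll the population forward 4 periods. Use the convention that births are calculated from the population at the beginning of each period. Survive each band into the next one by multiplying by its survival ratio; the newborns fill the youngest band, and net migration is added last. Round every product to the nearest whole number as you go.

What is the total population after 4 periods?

— Period 1 —
Births: 12900 × 0.454 = 5857  |  20700 × 0.311 = 6438 — total 12295
15–29: 8600 × 0.967 = 8316
30–44: 12900 × 0.952 = 12281
45–59: 20700 × 0.948 = 19624
60–74: 24000 × 0.94 = 22560
75–89: 5900 × 0.964 = 5688
90+: 12800 × 0.929 + 4300 × 0.589 = 11891 + 2533 = 14424
Net migration: 75–89 + 440 → 6128
End of period: [12295, 8316, 12281, 19624, 22560, 6128, 14424]
— Period 2 —
Births: 8316 × 0.454 = 3775  |  12281 × 0.311 = 3819 — total 7594
15–29: 12295 × 0.967 = 11889
30–44: 8316 × 0.952 = 7917
45–59: 12281 × 0.948 = 11642
60–74: 19624 × 0.94 = 18447
75–89: 22560 × 0.964 = 21748
90+: 6128 × 0.929 + 14424 × 0.589 = 5693 + 8496 = 14189
Net migration: 75–89 + 440 → 22188
End of period: [7594, 11889, 7917, 11642, 18447, 22188, 14189]
— Period 3 —
Births: 11889 × 0.454 = 5398  |  7917 × 0.311 = 2462 — total 7860
15–29: 7594 × 0.967 = 7343
30–44: 11889 × 0.952 = 11318
45–59: 7917 × 0.948 = 7505
60–74: 11642 × 0.94 = 10943
75–89: 18447 × 0.964 = 17783
90+: 22188 × 0.929 + 14189 × 0.589 = 20613 + 8357 = 28970
Net migration: 75–89 + 440 → 18223
End of period: [7860, 7343, 11318, 7505, 10943, 18223, 28970]
— Period 4 —
Births: 7343 × 0.454 = 3334  |  11318 × 0.311 = 3520 — total 6854
15–29: 7860 × 0.967 = 7601
30–44: 7343 × 0.952 = 6991
45–59: 11318 × 0.948 = 10729
60–74: 7505 × 0.94 = 7055
75–89: 10943 × 0.964 = 10549
90+: 18223 × 0.929 + 28970 × 0.589 = 16929 + 17063 = 33992
Net migration: 75–89 + 440 → 10989
End of period: [6854, 7601, 6991, 10729, 7055, 10989, 33992]
Total after period 4: 6854 + 7601 + 6991 + 10729 + 7055 + 10989 + 33992 = 84211

84211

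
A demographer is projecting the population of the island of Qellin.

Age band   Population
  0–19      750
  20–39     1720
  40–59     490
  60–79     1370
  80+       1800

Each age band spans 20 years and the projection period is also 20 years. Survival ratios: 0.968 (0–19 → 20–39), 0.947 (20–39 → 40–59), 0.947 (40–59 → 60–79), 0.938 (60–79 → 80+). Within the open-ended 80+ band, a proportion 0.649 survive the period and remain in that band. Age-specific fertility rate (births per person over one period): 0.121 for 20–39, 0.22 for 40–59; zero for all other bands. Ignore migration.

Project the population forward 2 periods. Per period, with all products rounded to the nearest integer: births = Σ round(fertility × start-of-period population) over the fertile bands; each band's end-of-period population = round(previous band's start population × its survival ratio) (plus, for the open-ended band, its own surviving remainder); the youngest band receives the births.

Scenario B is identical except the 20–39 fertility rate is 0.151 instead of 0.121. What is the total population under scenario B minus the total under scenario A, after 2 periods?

72

Let group 1 be 0–19 through group 5 = 80+.
Period 1:
Births: 1720 × 0.121 = 208 ; 490 × 0.22 = 108 — total 316
Group 2: 750 × 0.968 = 726
Group 3: 1720 × 0.947 = 1629
Group 4: 490 × 0.947 = 464
Group 5: 1370 × 0.938 + 1800 × 0.649 = 1285 + 1168 = 2453
End of period: [316, 726, 1629, 464, 2453]
Period 2:
Births: 726 × 0.121 = 88 ; 1629 × 0.22 = 358 — total 446
Group 2: 316 × 0.968 = 306
Group 3: 726 × 0.947 = 688
Group 4: 1629 × 0.947 = 1543
Group 5: 464 × 0.938 + 2453 × 0.649 = 435 + 1592 = 2027
End of period: [446, 306, 688, 1543, 2027]
Scenario A total after 2 periods: 5010
Scenario B projection —
Period 1:
Births: 1720 × 0.151 = 260 ; 490 × 0.22 = 108 — total 368
Group 2: 750 × 0.968 = 726
Group 3: 1720 × 0.947 = 1629
Group 4: 490 × 0.947 = 464
Group 5: 1370 × 0.938 + 1800 × 0.649 = 1285 + 1168 = 2453
End of period: [368, 726, 1629, 464, 2453]
Period 2:
Births: 726 × 0.151 = 110 ; 1629 × 0.22 = 358 — total 468
Group 2: 368 × 0.968 = 356
Group 3: 726 × 0.947 = 688
Group 4: 1629 × 0.947 = 1543
Group 5: 464 × 0.938 + 2453 × 0.649 = 435 + 1592 = 2027
End of period: [468, 356, 688, 1543, 2027]
Scenario B total after 2 periods: 5082
Difference B − A = 5082 − 5010 = 72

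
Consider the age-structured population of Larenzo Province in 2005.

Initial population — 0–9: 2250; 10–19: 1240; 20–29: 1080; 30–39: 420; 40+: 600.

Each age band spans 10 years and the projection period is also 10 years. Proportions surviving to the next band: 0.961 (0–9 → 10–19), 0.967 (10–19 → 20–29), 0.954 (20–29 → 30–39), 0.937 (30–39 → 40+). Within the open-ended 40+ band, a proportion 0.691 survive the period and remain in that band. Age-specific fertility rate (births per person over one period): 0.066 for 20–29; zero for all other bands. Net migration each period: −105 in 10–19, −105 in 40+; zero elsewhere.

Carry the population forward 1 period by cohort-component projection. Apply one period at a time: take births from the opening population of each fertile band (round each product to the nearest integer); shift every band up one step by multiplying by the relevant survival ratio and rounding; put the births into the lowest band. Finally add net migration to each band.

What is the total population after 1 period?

Period 1:
Births: 1080 × 0.066 = 71
10–19: 2250 × 0.961 = 2162
20–29: 1240 × 0.967 = 1199
30–39: 1080 × 0.954 = 1030
40+: 420 × 0.937 + 600 × 0.691 = 394 + 415 = 809
Net migration: 10–19 − 105 → 2057; 40+ − 105 → 704
→ [71, 2057, 1199, 1030, 704]
Total after period 1: 71 + 2057 + 1199 + 1030 + 704 = 5061

5061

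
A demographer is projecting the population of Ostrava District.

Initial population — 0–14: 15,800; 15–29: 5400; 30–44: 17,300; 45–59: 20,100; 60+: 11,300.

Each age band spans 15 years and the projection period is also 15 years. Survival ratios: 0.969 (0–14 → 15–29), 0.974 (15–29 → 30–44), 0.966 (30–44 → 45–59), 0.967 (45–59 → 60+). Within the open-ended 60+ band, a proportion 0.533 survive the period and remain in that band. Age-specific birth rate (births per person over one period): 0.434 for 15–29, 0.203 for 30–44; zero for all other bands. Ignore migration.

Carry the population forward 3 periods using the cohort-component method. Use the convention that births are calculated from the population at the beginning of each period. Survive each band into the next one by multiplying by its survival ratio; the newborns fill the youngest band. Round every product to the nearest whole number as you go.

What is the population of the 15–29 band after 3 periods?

Let group 1 be 0–14 through group 5 = 60+.
— Period 1 —
Births: 5400 × 0.434 = 2344, 17300 × 0.203 = 3512 → 5856
Group 2: 15800 × 0.969 = 15310
Group 3: 5400 × 0.974 = 5260
Group 4: 17300 × 0.966 = 16712
Group 5: 20100 × 0.967 + 11300 × 0.533 = 19437 + 6023 = 25460
End of period: [5856, 15310, 5260, 16712, 25460]
— Period 2 —
Births: 15310 × 0.434 = 6645, 5260 × 0.203 = 1068 → 7713
Group 2: 5856 × 0.969 = 5674
Group 3: 15310 × 0.974 = 14912
Group 4: 5260 × 0.966 = 5081
Group 5: 16712 × 0.967 + 25460 × 0.533 = 16161 + 13570 = 29731
End of period: [7713, 5674, 14912, 5081, 29731]
— Period 3 —
Births: 5674 × 0.434 = 2463, 14912 × 0.203 = 3027 → 5490
Group 2: 7713 × 0.969 = 7474
Group 3: 5674 × 0.974 = 5526
Group 4: 14912 × 0.966 = 14405
Group 5: 5081 × 0.967 + 29731 × 0.533 = 4913 + 15847 = 20760
End of period: [5490, 7474, 5526, 14405, 20760]

7474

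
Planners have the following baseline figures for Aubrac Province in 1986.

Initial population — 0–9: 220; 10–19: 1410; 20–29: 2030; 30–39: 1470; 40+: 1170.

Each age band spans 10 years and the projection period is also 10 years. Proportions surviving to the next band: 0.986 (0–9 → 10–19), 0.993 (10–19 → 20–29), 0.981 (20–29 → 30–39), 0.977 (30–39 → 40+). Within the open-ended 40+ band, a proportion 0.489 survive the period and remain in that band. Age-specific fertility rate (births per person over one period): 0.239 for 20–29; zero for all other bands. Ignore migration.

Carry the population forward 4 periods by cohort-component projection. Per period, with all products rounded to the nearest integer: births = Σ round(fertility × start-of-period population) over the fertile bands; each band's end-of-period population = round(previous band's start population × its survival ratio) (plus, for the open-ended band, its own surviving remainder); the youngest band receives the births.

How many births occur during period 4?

114

After projecting period 1:
Births: 2030 × 0.239 = 485
10–19: 220 × 0.986 = 217
20–29: 1410 × 0.993 = 1400
30–39: 2030 × 0.981 = 1991
40+: 1470 × 0.977 + 1170 × 0.489 = 1436 + 572 = 2008
End of period: [485, 217, 1400, 1991, 2008]
After projecting period 2:
Births: 1400 × 0.239 = 335
10–19: 485 × 0.986 = 478
20–29: 217 × 0.993 = 215
30–39: 1400 × 0.981 = 1373
40+: 1991 × 0.977 + 2008 × 0.489 = 1945 + 982 = 2927
End of period: [335, 478, 215, 1373, 2927]
After projecting period 3:
Births: 215 × 0.239 = 51
10–19: 335 × 0.986 = 330
20–29: 478 × 0.993 = 475
30–39: 215 × 0.981 = 211
40+: 1373 × 0.977 + 2927 × 0.489 = 1341 + 1431 = 2772
End of period: [51, 330, 475, 211, 2772]
After projecting period 4:
Births: 475 × 0.239 = 114
10–19: 51 × 0.986 = 50
20–29: 330 × 0.993 = 328
30–39: 475 × 0.981 = 466
40+: 211 × 0.977 + 2772 × 0.489 = 206 + 1356 = 1562
End of period: [114, 50, 328, 466, 1562]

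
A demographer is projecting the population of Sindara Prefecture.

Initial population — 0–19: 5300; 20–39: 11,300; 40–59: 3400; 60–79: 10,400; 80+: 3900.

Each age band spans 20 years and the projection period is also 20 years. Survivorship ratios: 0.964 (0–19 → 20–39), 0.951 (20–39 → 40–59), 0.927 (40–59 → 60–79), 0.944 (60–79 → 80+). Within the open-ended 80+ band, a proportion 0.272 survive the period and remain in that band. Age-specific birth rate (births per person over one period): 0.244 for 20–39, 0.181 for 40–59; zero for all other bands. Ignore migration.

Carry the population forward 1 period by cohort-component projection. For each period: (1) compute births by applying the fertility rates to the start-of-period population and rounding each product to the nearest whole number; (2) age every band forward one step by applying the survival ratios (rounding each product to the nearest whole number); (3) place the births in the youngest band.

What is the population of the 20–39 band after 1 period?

5109

(Groups numbered youngest = 1 to oldest = 5.)
After projecting period 1:
Births: 11300 × 0.244 = 2757, 3400 × 0.181 = 615 — total 3372
Group 2: 5300 × 0.964 = 5109
Group 3: 11300 × 0.951 = 10746
Group 4: 3400 × 0.927 = 3152
Group 5: 10400 × 0.944 + 3900 × 0.272 = 9818 + 1061 = 10879
→ [3372, 5109, 10746, 3152, 10879]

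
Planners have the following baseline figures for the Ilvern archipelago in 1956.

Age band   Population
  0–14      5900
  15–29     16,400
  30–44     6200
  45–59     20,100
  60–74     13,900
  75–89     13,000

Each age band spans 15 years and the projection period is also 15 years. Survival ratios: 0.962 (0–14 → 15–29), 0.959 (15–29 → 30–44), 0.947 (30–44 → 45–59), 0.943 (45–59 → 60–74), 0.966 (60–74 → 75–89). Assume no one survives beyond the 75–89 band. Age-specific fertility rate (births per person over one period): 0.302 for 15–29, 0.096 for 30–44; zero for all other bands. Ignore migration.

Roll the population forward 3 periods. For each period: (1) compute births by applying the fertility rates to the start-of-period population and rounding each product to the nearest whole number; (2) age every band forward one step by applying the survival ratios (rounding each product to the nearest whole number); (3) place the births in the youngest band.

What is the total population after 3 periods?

34902

(Groups numbered youngest = 1 to oldest = 6.)
Period 1:
Births: 16400 × 0.302 = 4953 ; 6200 × 0.096 = 595 — total 5548
Group 2: 5900 × 0.962 = 5676
Group 3: 16400 × 0.959 = 15728
Group 4: 6200 × 0.947 = 5871
Group 5: 20100 × 0.943 = 18954
Group 6: 13900 × 0.966 = 13427
Population now: 0–14=5548, 15–29=5676, 30–44=15728, 45–59=5871, 60–74=18954, 75–89=13427
Period 2:
Births: 5676 × 0.302 = 1714 ; 15728 × 0.096 = 1510 — total 3224
Group 2: 5548 × 0.962 = 5337
Group 3: 5676 × 0.959 = 5443
Group 4: 15728 × 0.947 = 14894
Group 5: 5871 × 0.943 = 5536
Group 6: 18954 × 0.966 = 18310
Population now: 0–14=3224, 15–29=5337, 30–44=5443, 45–59=14894, 60–74=5536, 75–89=18310
Period 3:
Births: 5337 × 0.302 = 1612 ; 5443 × 0.096 = 523 — total 2135
Group 2: 3224 × 0.962 = 3101
Group 3: 5337 × 0.959 = 5118
Group 4: 5443 × 0.947 = 5155
Group 5: 14894 × 0.943 = 14045
Group 6: 5536 × 0.966 = 5348
Population now: 0–14=2135, 15–29=3101, 30–44=5118, 45–59=5155, 60–74=14045, 75–89=5348
Total after period 3: 2135 + 3101 + 5118 + 5155 + 14045 + 5348 = 34902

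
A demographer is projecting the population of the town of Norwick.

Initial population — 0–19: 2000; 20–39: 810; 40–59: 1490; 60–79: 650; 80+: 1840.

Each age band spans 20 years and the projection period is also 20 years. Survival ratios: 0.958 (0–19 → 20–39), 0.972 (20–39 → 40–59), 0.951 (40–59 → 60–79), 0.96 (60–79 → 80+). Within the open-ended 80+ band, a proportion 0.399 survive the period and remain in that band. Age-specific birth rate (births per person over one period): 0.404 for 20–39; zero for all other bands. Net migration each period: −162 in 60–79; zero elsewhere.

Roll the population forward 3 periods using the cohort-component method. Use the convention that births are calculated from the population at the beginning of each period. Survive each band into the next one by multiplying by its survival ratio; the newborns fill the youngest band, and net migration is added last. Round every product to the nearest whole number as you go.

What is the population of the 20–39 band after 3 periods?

Period 1:
Births: 810 * 0.404 = 327
20–39: 2000 * 0.958 = 1916
40–59: 810 * 0.972 = 787
60–79: 1490 * 0.951 = 1417
80+: 650 * 0.96 + 1840 * 0.399 = 624 + 734 = 1358
Net migration: 60–79 − 162 → 1255
End of period: [327, 1916, 787, 1255, 1358]
Period 2:
Births: 1916 * 0.404 = 774
20–39: 327 * 0.958 = 313
40–59: 1916 * 0.972 = 1862
60–79: 787 * 0.951 = 748
80+: 1255 * 0.96 + 1358 * 0.399 = 1205 + 542 = 1747
Net migration: 60–79 − 162 → 586
End of period: [774, 313, 1862, 586, 1747]
Period 3:
Births: 313 * 0.404 = 126
20–39: 774 * 0.958 = 741
40–59: 313 * 0.972 = 304
60–79: 1862 * 0.951 = 1771
80+: 586 * 0.96 + 1747 * 0.399 = 563 + 697 = 1260
Net migration: 60–79 − 162 → 1609
End of period: [126, 741, 304, 1609, 1260]

741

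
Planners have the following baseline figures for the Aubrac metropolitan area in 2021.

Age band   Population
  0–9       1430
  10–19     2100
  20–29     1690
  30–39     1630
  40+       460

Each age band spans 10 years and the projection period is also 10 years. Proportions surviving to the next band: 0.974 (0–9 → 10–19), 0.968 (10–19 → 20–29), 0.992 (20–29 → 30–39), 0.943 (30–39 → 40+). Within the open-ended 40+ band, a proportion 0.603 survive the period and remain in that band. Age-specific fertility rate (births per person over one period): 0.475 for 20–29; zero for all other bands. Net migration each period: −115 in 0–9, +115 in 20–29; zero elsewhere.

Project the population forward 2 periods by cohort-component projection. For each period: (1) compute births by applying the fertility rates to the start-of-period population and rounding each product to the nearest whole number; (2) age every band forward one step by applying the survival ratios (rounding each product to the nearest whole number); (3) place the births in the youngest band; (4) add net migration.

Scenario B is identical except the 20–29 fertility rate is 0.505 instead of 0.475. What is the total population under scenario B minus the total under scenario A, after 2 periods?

After projecting period 1:
Births: 1690 × 0.475 = 803
10–19: 1430 × 0.974 = 1393
20–29: 2100 × 0.968 = 2033
30–39: 1690 × 0.992 = 1676
40+: 1630 × 0.943 + 460 × 0.603 = 1537 + 277 = 1814
Net migration: 0–9 − 115 → 688; 20–29 + 115 → 2148
Giving 688 / 1393 / 2148 / 1676 / 1814.
After projecting period 2:
Births: 2148 × 0.475 = 1020
10–19: 688 × 0.974 = 670
20–29: 1393 × 0.968 = 1348
30–39: 2148 × 0.992 = 2131
40+: 1676 × 0.943 + 1814 × 0.603 = 1580 + 1094 = 2674
Net migration: 0–9 − 115 → 905; 20–29 + 115 → 1463
Giving 905 / 670 / 1463 / 2131 / 2674.
Scenario A total after 2 periods: 7843
Scenario B projection —
After projecting period 1:
Births: 1690 × 0.505 = 853
10–19: 1430 × 0.974 = 1393
20–29: 2100 × 0.968 = 2033
30–39: 1690 × 0.992 = 1676
40+: 1630 × 0.943 + 460 × 0.603 = 1537 + 277 = 1814
Net migration: 0–9 − 115 → 738; 20–29 + 115 → 2148
Giving 738 / 1393 / 2148 / 1676 / 1814.
After projecting period 2:
Births: 2148 × 0.505 = 1085
10–19: 738 × 0.974 = 719
20–29: 1393 × 0.968 = 1348
30–39: 2148 × 0.992 = 2131
40+: 1676 × 0.943 + 1814 × 0.603 = 1580 + 1094 = 2674
Net migration: 0–9 − 115 → 970; 20–29 + 115 → 1463
Giving 970 / 719 / 1463 / 2131 / 2674.
Scenario B total after 2 periods: 7957
Difference B − A = 7957 − 7843 = 114

114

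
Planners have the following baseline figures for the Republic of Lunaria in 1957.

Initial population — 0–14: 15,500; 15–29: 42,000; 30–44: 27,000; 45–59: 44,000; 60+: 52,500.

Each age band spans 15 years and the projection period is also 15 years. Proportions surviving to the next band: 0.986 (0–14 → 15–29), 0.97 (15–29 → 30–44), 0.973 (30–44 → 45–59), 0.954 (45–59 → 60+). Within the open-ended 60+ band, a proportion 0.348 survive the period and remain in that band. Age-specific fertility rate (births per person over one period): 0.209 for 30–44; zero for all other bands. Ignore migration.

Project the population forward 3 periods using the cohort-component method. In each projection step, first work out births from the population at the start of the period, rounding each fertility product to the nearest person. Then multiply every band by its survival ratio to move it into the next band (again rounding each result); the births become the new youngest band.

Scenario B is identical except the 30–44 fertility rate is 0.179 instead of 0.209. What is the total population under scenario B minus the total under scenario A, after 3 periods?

-2425

[period 1]
Births: 27000 × 0.209 = 5643
15–29: 15500 × 0.986 = 15283
30–44: 42000 × 0.97 = 40740
45–59: 27000 × 0.973 = 26271
60+: 44000 × 0.954 + 52500 × 0.348 = 41976 + 18270 = 60246
Population now: 0–14=5643, 15–29=15283, 30–44=40740, 45–59=26271, 60+=60246
[period 2]
Births: 40740 × 0.209 = 8515
15–29: 5643 × 0.986 = 5564
30–44: 15283 × 0.97 = 14825
45–59: 40740 × 0.973 = 39640
60+: 26271 × 0.954 + 60246 × 0.348 = 25063 + 20966 = 46029
Population now: 0–14=8515, 15–29=5564, 30–44=14825, 45–59=39640, 60+=46029
[period 3]
Births: 14825 × 0.209 = 3098
15–29: 8515 × 0.986 = 8396
30–44: 5564 × 0.97 = 5397
45–59: 14825 × 0.973 = 14425
60+: 39640 × 0.954 + 46029 × 0.348 = 37817 + 16018 = 53835
Population now: 0–14=3098, 15–29=8396, 30–44=5397, 45–59=14425, 60+=53835
Scenario A total after 3 periods: 85151
Scenario B projection —
[period 1]
Births: 27000 × 0.179 = 4833
15–29: 15500 × 0.986 = 15283
30–44: 42000 × 0.97 = 40740
45–59: 27000 × 0.973 = 26271
60+: 44000 × 0.954 + 52500 × 0.348 = 41976 + 18270 = 60246
Population now: 0–14=4833, 15–29=15283, 30–44=40740, 45–59=26271, 60+=60246
[period 2]
Births: 40740 × 0.179 = 7292
15–29: 4833 × 0.986 = 4765
30–44: 15283 × 0.97 = 14825
45–59: 40740 × 0.973 = 39640
60+: 26271 × 0.954 + 60246 × 0.348 = 25063 + 20966 = 46029
Population now: 0–14=7292, 15–29=4765, 30–44=14825, 45–59=39640, 60+=46029
[period 3]
Births: 14825 × 0.179 = 2654
15–29: 7292 × 0.986 = 7190
30–44: 4765 × 0.97 = 4622
45–59: 14825 × 0.973 = 14425
60+: 39640 × 0.954 + 46029 × 0.348 = 37817 + 16018 = 53835
Population now: 0–14=2654, 15–29=7190, 30–44=4622, 45–59=14425, 60+=53835
Scenario B total after 3 periods: 82726
Difference B − A = 82726 − 85151 = -2425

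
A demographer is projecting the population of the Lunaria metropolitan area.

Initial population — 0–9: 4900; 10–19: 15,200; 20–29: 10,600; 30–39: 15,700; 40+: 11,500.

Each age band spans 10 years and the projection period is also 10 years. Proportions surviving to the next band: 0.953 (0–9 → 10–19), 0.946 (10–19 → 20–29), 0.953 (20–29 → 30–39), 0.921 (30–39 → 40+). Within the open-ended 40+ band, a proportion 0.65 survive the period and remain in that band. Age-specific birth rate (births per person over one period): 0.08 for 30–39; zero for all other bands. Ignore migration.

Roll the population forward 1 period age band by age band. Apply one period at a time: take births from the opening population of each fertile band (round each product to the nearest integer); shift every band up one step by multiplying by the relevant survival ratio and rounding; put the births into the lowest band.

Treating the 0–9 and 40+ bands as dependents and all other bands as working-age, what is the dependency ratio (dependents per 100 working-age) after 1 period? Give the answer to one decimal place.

After projecting period 1:
Births: 15700 * 0.08 = 1256
10–19: 4900 * 0.953 = 4670
20–29: 15200 * 0.946 = 14379
30–39: 10600 * 0.953 = 10102
40+: 15700 * 0.921 + 11500 * 0.65 = 14460 + 7475 = 21935
→ [1256, 4670, 14379, 10102, 21935]
Dependents (band 0–9 + band 40+) = 1256 + 21935 = 23191; working-age = 29151; ratio = 23191/29151 × 100 = 79.6

79.6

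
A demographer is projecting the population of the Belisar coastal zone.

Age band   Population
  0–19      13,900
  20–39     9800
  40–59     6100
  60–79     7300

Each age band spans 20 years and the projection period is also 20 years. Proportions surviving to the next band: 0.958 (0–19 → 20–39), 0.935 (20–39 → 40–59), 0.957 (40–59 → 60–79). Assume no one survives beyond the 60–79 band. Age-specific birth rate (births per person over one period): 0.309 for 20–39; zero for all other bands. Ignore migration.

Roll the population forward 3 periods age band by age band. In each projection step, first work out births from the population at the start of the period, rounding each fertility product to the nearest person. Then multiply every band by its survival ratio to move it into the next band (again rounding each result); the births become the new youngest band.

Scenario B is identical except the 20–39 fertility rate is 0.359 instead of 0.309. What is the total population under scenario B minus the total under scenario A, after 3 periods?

1390

After projecting period 1:
Births: 9800 * 0.309 = 3028
20–39: 13900 * 0.958 = 13316
40–59: 9800 * 0.935 = 9163
60–79: 6100 * 0.957 = 5838
Giving 3028 / 13316 / 9163 / 5838.
After projecting period 2:
Births: 13316 * 0.309 = 4115
20–39: 3028 * 0.958 = 2901
40–59: 13316 * 0.935 = 12450
60–79: 9163 * 0.957 = 8769
Giving 4115 / 2901 / 12450 / 8769.
After projecting period 3:
Births: 2901 * 0.309 = 896
20–39: 4115 * 0.958 = 3942
40–59: 2901 * 0.935 = 2712
60–79: 12450 * 0.957 = 11915
Giving 896 / 3942 / 2712 / 11915.
Scenario A total after 3 periods: 19465
Scenario B projection —
After projecting period 1:
Births: 9800 * 0.359 = 3518
20–39: 13900 * 0.958 = 13316
40–59: 9800 * 0.935 = 9163
60–79: 6100 * 0.957 = 5838
Giving 3518 / 13316 / 9163 / 5838.
After projecting period 2:
Births: 13316 * 0.359 = 4780
20–39: 3518 * 0.958 = 3370
40–59: 13316 * 0.935 = 12450
60–79: 9163 * 0.957 = 8769
Giving 4780 / 3370 / 12450 / 8769.
After projecting period 3:
Births: 3370 * 0.359 = 1210
20–39: 4780 * 0.958 = 4579
40–59: 3370 * 0.935 = 3151
60–79: 12450 * 0.957 = 11915
Giving 1210 / 4579 / 3151 / 11915.
Scenario B total after 3 periods: 20855
Difference B − A = 20855 − 19465 = 1390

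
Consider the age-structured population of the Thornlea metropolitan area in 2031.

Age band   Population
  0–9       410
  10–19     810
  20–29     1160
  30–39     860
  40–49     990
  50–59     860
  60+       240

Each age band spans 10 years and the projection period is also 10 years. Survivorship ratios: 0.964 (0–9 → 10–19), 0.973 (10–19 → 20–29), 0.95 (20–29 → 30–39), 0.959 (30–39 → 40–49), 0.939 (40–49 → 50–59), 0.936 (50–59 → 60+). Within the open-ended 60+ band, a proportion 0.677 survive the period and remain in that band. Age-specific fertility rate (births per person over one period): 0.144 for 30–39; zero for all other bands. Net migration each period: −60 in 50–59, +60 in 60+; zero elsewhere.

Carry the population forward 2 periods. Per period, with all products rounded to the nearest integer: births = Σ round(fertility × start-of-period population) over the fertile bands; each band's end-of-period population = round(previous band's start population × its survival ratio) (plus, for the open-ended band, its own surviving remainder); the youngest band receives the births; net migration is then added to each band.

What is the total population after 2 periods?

Period 1.
Births: 860 * 0.144 = 124
10–19: 410 * 0.964 = 395
20–29: 810 * 0.973 = 788
30–39: 1160 * 0.95 = 1102
40–49: 860 * 0.959 = 825
50–59: 990 * 0.939 = 930
60+: 860 * 0.936 + 240 * 0.677 = 805 + 162 = 967
Net migration: 50–59 − 60 → 870; 60+ + 60 → 1027
End of period: [124, 395, 788, 1102, 825, 870, 1027]
Period 2.
Births: 1102 * 0.144 = 159
10–19: 124 * 0.964 = 120
20–29: 395 * 0.973 = 384
30–39: 788 * 0.95 = 749
40–49: 1102 * 0.959 = 1057
50–59: 825 * 0.939 = 775
60+: 870 * 0.936 + 1027 * 0.677 = 814 + 695 = 1509
Net migration: 50–59 − 60 → 715; 60+ + 60 → 1569
End of period: [159, 120, 384, 749, 1057, 715, 1569]
Total after period 2: 159 + 120 + 384 + 749 + 1057 + 715 + 1569 = 4753

4753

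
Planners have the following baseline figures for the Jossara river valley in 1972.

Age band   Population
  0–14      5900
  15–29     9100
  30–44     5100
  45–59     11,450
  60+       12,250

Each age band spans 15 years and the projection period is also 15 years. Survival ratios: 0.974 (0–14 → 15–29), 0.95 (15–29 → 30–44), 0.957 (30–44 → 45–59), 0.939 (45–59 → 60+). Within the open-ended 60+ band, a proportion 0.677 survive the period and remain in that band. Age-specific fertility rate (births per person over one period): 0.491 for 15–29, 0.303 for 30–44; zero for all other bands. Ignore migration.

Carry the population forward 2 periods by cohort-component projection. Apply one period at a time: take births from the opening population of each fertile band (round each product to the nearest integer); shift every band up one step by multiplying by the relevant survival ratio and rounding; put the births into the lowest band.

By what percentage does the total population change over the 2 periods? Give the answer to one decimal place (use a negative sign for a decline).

(Groups numbered youngest = 1 to oldest = 5.)
[period 1]
Births: 9100 * 0.491 = 4468 ; 5100 * 0.303 = 1545 ⇒ total 6013
Group 2: 5900 * 0.974 = 5747
Group 3: 9100 * 0.95 = 8645
Group 4: 5100 * 0.957 = 4881
Group 5: 11450 * 0.939 + 12250 * 0.677 = 10752 + 8293 = 19045
End of period: [6013, 5747, 8645, 4881, 19045]
[period 2]
Births: 5747 * 0.491 = 2822 ; 8645 * 0.303 = 2619 ⇒ total 5441
Group 2: 6013 * 0.974 = 5857
Group 3: 5747 * 0.95 = 5460
Group 4: 8645 * 0.957 = 8273
Group 5: 4881 * 0.939 + 19045 * 0.677 = 4583 + 12893 = 17476
End of period: [5441, 5857, 5460, 8273, 17476]
Total: 43800 → 42507; change = -1293; percentage change = -3.0%

-3.0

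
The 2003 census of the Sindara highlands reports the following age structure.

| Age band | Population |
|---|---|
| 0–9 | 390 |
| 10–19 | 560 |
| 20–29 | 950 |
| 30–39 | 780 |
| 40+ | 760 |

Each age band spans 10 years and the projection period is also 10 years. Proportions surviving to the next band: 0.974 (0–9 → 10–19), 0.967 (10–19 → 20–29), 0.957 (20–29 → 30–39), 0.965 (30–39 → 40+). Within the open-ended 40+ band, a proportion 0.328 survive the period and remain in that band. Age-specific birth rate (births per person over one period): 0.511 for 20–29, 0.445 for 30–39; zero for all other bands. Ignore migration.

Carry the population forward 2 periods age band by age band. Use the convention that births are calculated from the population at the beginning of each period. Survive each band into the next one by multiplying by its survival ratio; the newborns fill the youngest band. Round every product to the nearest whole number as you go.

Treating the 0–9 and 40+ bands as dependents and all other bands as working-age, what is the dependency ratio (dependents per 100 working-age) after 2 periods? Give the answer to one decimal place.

Numbering the groups 1..5 from youngest to oldest:
— Period 1 —
Births: 950 × 0.511 = 485  |  780 × 0.445 = 347 → total 832
Group 2: 390 × 0.974 = 380
Group 3: 560 × 0.967 = 542
Group 4: 950 × 0.957 = 909
Group 5: 780 × 0.965 + 760 × 0.328 = 753 + 249 = 1002
Population now: 0–9=832, 10–19=380, 20–29=542, 30–39=909, 40+=1002
— Period 2 —
Births: 542 × 0.511 = 277  |  909 × 0.445 = 405 → total 682
Group 2: 832 × 0.974 = 810
Group 3: 380 × 0.967 = 367
Group 4: 542 × 0.957 = 519
Group 5: 909 × 0.965 + 1002 × 0.328 = 877 + 329 = 1206
Population now: 0–9=682, 10–19=810, 20–29=367, 30–39=519, 40+=1206
Dependents (band 0–9 + band 40+) = 682 + 1206 = 1888; working-age = 1696; ratio = 1888/1696 × 100 = 111.3

111.3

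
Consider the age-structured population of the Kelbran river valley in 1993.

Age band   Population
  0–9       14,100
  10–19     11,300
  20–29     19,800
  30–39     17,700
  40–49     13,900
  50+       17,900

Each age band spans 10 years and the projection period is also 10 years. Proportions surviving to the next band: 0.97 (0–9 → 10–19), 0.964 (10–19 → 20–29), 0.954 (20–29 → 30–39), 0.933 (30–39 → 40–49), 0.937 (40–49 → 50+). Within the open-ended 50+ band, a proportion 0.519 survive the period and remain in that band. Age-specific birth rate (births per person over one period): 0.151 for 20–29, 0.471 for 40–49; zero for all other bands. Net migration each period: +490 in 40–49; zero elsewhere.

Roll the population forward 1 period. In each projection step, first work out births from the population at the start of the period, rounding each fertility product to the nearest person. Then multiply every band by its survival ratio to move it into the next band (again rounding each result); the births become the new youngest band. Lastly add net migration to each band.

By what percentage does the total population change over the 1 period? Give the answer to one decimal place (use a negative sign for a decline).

After projecting period 1:
Births: 19800 × 0.151 = 2990  |  13900 × 0.471 = 6547 ⇒ total 9537
10–19: 14100 × 0.97 = 13677
20–29: 11300 × 0.964 = 10893
30–39: 19800 × 0.954 = 18889
40–49: 17700 × 0.933 = 16514
50+: 13900 × 0.937 + 17900 × 0.519 = 13024 + 9290 = 22314
Net migration: 40–49 + 490 → 17004
→ [9537, 13677, 10893, 18889, 17004, 22314]
Total: 94700 → 92314; change = -2386; percentage change = -2.5%

-2.5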